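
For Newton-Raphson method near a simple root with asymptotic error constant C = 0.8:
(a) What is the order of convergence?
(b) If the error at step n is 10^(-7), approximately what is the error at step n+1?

(a) Newton-Raphson has quadratic (order 2) convergence near simple roots.
    This means |e_{n+1}| ≈ C|e_n|².

(b) With |e_n| = 10^(-7) and C = 0.8:
    |e_{n+1}| ≈ 0.8 × (10^(-7))² = 0.8 × 10^(-14)

(a) 2 (quadratic); (b) |e_{n+1}| ≈ 8.000e-15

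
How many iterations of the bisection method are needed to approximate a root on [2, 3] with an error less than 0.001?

We need (b-a)/2^n ≤ 0.001
(3 - 2)/2^n ≤ 0.001
1/2^n ≤ 0.001
2^n ≥ 1000
n ≥ log₂(1000) = 9.97
n ≥ 10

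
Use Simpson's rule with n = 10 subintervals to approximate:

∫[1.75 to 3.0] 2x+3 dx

f(x) = 2x+3
a = 1.75, b = 3.0, n = 10
h = (b - a)/n = 0.125000

Simpson's rule: (h/3)[f(x₀) + 4f(x₁) + 2f(x₂) + ... + f(xₙ)]

x_0 = 1.7500, f(x_0) = 6.500000, coefficient = 1
x_1 = 1.8750, f(x_1) = 6.750000, coefficient = 4
x_2 = 2.0000, f(x_2) = 7.000000, coefficient = 2
x_3 = 2.1250, f(x_3) = 7.250000, coefficient = 4
x_4 = 2.2500, f(x_4) = 7.500000, coefficient = 2
x_5 = 2.3750, f(x_5) = 7.750000, coefficient = 4
x_6 = 2.5000, f(x_6) = 8.000000, coefficient = 2
x_7 = 2.6250, f(x_7) = 8.250000, coefficient = 4
x_8 = 2.7500, f(x_8) = 8.500000, coefficient = 2
x_9 = 2.8750, f(x_9) = 8.750000, coefficient = 4
x_10 = 3.0000, f(x_10) = 9.000000, coefficient = 1

I ≈ (0.125000/3) × 232.500000 = 9.687500
Exact value: 9.687500
Error: 0.000000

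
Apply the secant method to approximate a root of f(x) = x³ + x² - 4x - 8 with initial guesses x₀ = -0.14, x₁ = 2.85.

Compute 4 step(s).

f(x) = x³ + x² - 4x - 8
x₀ = -0.14, x₁ = 2.85

Secant formula: x_{n+1} = x_n - f(x_n)(x_n - x_{n-1})/(f(x_n) - f(x_{n-1}))

Iteration 1:
  f(-0.140000) = -7.423144
  f(2.850000) = 11.871625
  x_2 = 2.850000 - 11.871625×(2.850000 - (-0.140000))/(11.871625 - (-7.423144))
       = 1.010322
Iteration 2:
  f(2.850000) = 11.871625
  f(1.010322) = -9.989251
  x_3 = 1.010322 - (-9.989251)×(1.010322 - 2.850000)/(-9.989251 - 11.871625)
       = 1.850957
Iteration 3:
  f(1.010322) = -9.989251
  f(1.850957) = -5.636335
  x_4 = 1.850957 - (-5.636335)×(1.850957 - 1.010322)/(-5.636335 - (-9.989251))
       = 2.939445
Iteration 4:
  f(1.850957) = -5.636335
  f(2.939445) = 14.280341
  x_5 = 2.939445 - 14.280341×(2.939445 - 1.850957)/(14.280341 - (-5.636335))
       = 2.158994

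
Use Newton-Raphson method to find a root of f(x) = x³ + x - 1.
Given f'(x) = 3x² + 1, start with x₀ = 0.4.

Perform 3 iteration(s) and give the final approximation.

f(x) = x³ + x - 1
f'(x) = 3x² + 1
x₀ = 0.4

Newton-Raphson formula: x_{n+1} = x_n - f(x_n)/f'(x_n)

Iteration 1:
  f(0.400000) = -0.536000
  f'(0.400000) = 1.480000
  x_1 = 0.400000 - (-0.536000)/1.480000 = 0.762162
Iteration 2:
  f(0.762162) = 0.204895
  f'(0.762162) = 2.742673
  x_2 = 0.762162 - 0.204895/2.742673 = 0.687456
Iteration 3:
  f(0.687456) = 0.012344
  f'(0.687456) = 2.417786
  x_3 = 0.687456 - 0.012344/2.417786 = 0.682350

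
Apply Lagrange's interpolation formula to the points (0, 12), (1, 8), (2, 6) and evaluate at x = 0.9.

Lagrange interpolation formula:
P(x) = Σ yᵢ × Lᵢ(x)
where Lᵢ(x) = Π_{j≠i} (x - xⱼ)/(xᵢ - xⱼ)

L_0(0.9) = (0.9 - 1)/(0 - 1) × (0.9 - 2)/(0 - 2) = 0.055000
L_1(0.9) = (0.9 - 0)/(1 - 0) × (0.9 - 2)/(1 - 2) = 0.990000
L_2(0.9) = (0.9 - 0)/(2 - 0) × (0.9 - 1)/(2 - 1) = -0.045000

P(0.9) = 12×L_0(0.9) + 8×L_1(0.9) + 6×L_2(0.9)
P(0.9) = 8.310000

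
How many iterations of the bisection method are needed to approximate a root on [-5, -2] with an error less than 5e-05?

We need (b-a)/2^n ≤ 5e-05
(-2 - (-5))/2^n ≤ 5e-05
3/2^n ≤ 5e-05
2^n ≥ 60000
n ≥ log₂(60000) = 15.87
n ≥ 16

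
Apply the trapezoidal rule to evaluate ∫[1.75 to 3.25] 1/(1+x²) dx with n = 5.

f(x) = 1/(1+x²)
a = 1.75, b = 3.25, n = 5
h = (b - a)/n = 0.300000

Trapezoidal rule: (h/2)[f(x₀) + 2f(x₁) + 2f(x₂) + ... + f(xₙ)]

x_0 = 1.7500, f(x_0) = 0.246154, coefficient = 1
x_1 = 2.0500, f(x_1) = 0.192215, coefficient = 2
x_2 = 2.3500, f(x_2) = 0.153315, coefficient = 2
x_3 = 2.6500, f(x_3) = 0.124649, coefficient = 2
x_4 = 2.9500, f(x_4) = 0.103066, coefficient = 2
x_5 = 3.2500, f(x_5) = 0.086486, coefficient = 1

I ≈ (0.300000/2) × 1.479133 = 0.221870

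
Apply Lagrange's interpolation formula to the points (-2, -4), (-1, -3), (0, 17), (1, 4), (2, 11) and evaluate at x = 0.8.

Lagrange interpolation formula:
P(x) = Σ yᵢ × Lᵢ(x)
where Lᵢ(x) = Π_{j≠i} (x - xⱼ)/(xᵢ - xⱼ)

L_0(0.8) = (0.8 - (-1))/(-2 - (-1)) × (0.8 - 0)/(-2 - 0) × (0.8 - 1)/(-2 - 1) × (0.8 - 2)/(-2 - 2) = 0.014400
L_1(0.8) = (0.8 - (-2))/(-1 - (-2)) × (0.8 - 0)/(-1 - 0) × (0.8 - 1)/(-1 - 1) × (0.8 - 2)/(-1 - 2) = -0.089600
L_2(0.8) = (0.8 - (-2))/(0 - (-2)) × (0.8 - (-1))/(0 - (-1)) × (0.8 - 1)/(0 - 1) × (0.8 - 2)/(0 - 2) = 0.302400
L_3(0.8) = (0.8 - (-2))/(1 - (-2)) × (0.8 - (-1))/(1 - (-1)) × (0.8 - 0)/(1 - 0) × (0.8 - 2)/(1 - 2) = 0.806400
L_4(0.8) = (0.8 - (-2))/(2 - (-2)) × (0.8 - (-1))/(2 - (-1)) × (0.8 - 0)/(2 - 0) × (0.8 - 1)/(2 - 1) = -0.033600

P(0.8) = (-4)×L_0(0.8) + (-3)×L_1(0.8) + 17×L_2(0.8) + 4×L_3(0.8) + 11×L_4(0.8)
P(0.8) = 8.208000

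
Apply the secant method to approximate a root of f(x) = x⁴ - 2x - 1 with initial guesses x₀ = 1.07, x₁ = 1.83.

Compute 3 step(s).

f(x) = x⁴ - 2x - 1
x₀ = 1.07, x₁ = 1.83

Secant formula: x_{n+1} = x_n - f(x_n)(x_n - x_{n-1})/(f(x_n) - f(x_{n-1}))

Iteration 1:
  f(1.070000) = -1.829204
  f(1.830000) = 6.555131
  x_2 = 1.830000 - 6.555131×(1.830000 - 1.070000)/(6.555131 - (-1.829204))
       = 1.235809
Iteration 2:
  f(1.830000) = 6.555131
  f(1.235809) = -1.139207
  x_3 = 1.235809 - (-1.139207)×(1.235809 - 1.830000)/(-1.139207 - 6.555131)
       = 1.323783
Iteration 3:
  f(1.235809) = -1.139207
  f(1.323783) = -0.576653
  x_4 = 1.323783 - (-0.576653)×(1.323783 - 1.235809)/(-0.576653 - (-1.139207))
       = 1.413963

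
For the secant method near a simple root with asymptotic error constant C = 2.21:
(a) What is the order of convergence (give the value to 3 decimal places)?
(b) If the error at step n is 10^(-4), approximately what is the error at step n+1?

(a) Secant method has superlinear convergence with order φ = (1+√5)/2 ≈ 1.618.
    This means |e_{n+1}| ≈ C|e_n|^1.618.

(b) With |e_n| = 10^(-4) and C = 2.21:
    |e_{n+1}| ≈ 2.21 × (10^(-4))^1.618 = 2.21 × 10^(-6.47)

(a) ≈ 1.618 (golden ratio); (b) |e_{n+1}| ≈ 7.452e-07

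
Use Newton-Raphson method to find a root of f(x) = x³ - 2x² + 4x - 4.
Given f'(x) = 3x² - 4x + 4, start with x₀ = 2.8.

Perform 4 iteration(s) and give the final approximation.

f(x) = x³ - 2x² + 4x - 4
f'(x) = 3x² - 4x + 4
x₀ = 2.8

Newton-Raphson formula: x_{n+1} = x_n - f(x_n)/f'(x_n)

Iteration 1:
  f(2.800000) = 13.472000
  f'(2.800000) = 16.320000
  x_1 = 2.800000 - 13.472000/16.320000 = 1.974510
Iteration 2:
  f(1.974510) = 3.798661
  f'(1.974510) = 7.798028
  x_2 = 1.974510 - 3.798661/7.798028 = 1.487379
Iteration 3:
  f(1.487379) = 0.815446
  f'(1.487379) = 4.687372
  x_3 = 1.487379 - 0.815446/4.687372 = 1.313412
Iteration 4:
  f(1.313412) = 0.069250
  f'(1.313412) = 3.921507
  x_4 = 1.313412 - 0.069250/3.921507 = 1.295753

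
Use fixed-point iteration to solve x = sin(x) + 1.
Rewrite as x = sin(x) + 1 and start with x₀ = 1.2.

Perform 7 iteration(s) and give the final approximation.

Equation: x = sin(x) + 1
Fixed-point form: x = sin(x) + 1
x₀ = 1.2

x_1 = g(1.200000) = 1.932039
x_2 = g(1.932039) = 1.935458
x_3 = g(1.935458) = 1.934244
x_4 = g(1.934244) = 1.934677
x_5 = g(1.934677) = 1.934523
x_6 = g(1.934523) = 1.934578
x_7 = g(1.934578) = 1.934558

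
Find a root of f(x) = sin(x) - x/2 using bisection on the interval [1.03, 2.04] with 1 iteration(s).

f(x) = sin(x) - x/2
Initial interval: [1.03, 2.04]

Iteration 1:
  c_1 = (1.030000 + 2.040000)/2 = 1.535000
  f(c_1) = f(1.535000) = 0.231859
  f(a) × f(c) ≥ 0, new interval: [1.535000, 2.040000]

After 1 iteration(s), the approximation is c_1 = 1.535000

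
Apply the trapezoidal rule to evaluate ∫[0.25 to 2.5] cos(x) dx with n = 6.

f(x) = cos(x)
a = 0.25, b = 2.5, n = 6
h = (b - a)/n = 0.375000

Trapezoidal rule: (h/2)[f(x₀) + 2f(x₁) + 2f(x₂) + ... + f(xₙ)]

x_0 = 0.2500, f(x_0) = 0.968912, coefficient = 1
x_1 = 0.6250, f(x_1) = 0.810963, coefficient = 2
x_2 = 1.0000, f(x_2) = 0.540302, coefficient = 2
x_3 = 1.3750, f(x_3) = 0.194548, coefficient = 2
x_4 = 1.7500, f(x_4) = -0.178246, coefficient = 2
x_5 = 2.1250, f(x_5) = -0.526266, coefficient = 2
x_6 = 2.5000, f(x_6) = -0.801144, coefficient = 1

I ≈ (0.375000/2) × 1.850370 = 0.346944
Exact value: 0.351068
Error: 0.004124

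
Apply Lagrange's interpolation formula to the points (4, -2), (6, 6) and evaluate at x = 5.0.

Lagrange interpolation formula:
P(x) = Σ yᵢ × Lᵢ(x)
where Lᵢ(x) = Π_{j≠i} (x - xⱼ)/(xᵢ - xⱼ)

L_0(5.0) = (5.0 - 6)/(4 - 6) = 0.500000
L_1(5.0) = (5.0 - 4)/(6 - 4) = 0.500000

P(5.0) = (-2)×L_0(5.0) + 6×L_1(5.0)
P(5.0) = 2.000000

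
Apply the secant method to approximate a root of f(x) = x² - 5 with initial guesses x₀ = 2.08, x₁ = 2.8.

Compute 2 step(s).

f(x) = x² - 5
x₀ = 2.08, x₁ = 2.8

Secant formula: x_{n+1} = x_n - f(x_n)(x_n - x_{n-1})/(f(x_n) - f(x_{n-1}))

Iteration 1:
  f(2.080000) = -0.673600
  f(2.800000) = 2.840000
  x_2 = 2.800000 - 2.840000×(2.800000 - 2.080000)/(2.840000 - (-0.673600))
       = 2.218033
Iteration 2:
  f(2.800000) = 2.840000
  f(2.218033) = -0.080331
  x_3 = 2.218033 - (-0.080331)×(2.218033 - 2.800000)/(-0.080331 - 2.840000)
       = 2.234041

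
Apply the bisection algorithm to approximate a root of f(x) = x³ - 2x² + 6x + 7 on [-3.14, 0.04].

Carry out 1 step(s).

f(x) = x³ - 2x² + 6x + 7
Initial interval: [-3.14, 0.04]

Iteration 1:
  c_1 = (-3.140000 + 0.040000)/2 = -1.550000
  f(c_1) = f(-1.550000) = -10.828875
  f(a) × f(c) ≥ 0, new interval: [-1.550000, 0.040000]

After 1 iteration(s), the approximation is c_1 = -1.550000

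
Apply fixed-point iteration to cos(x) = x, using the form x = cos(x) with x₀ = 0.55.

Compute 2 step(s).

Equation: cos(x) = x
Fixed-point form: x = cos(x)
x₀ = 0.55

x_1 = g(0.550000) = 0.852525
x_2 = g(0.852525) = 0.658084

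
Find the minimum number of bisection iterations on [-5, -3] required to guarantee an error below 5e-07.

We need (b-a)/2^n ≤ 5e-07
(-3 - (-5))/2^n ≤ 5e-07
2/2^n ≤ 5e-07
2^n ≥ 4000000
n ≥ log₂(4000000) = 21.93
n ≥ 22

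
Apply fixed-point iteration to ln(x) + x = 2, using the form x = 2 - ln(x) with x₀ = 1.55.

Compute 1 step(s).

Equation: ln(x) + x = 2
Fixed-point form: x = 2 - ln(x)
x₀ = 1.55

x_1 = g(1.550000) = 1.561745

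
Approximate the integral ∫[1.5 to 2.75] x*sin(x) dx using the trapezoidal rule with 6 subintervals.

f(x) = x*sin(x)
a = 1.5, b = 2.75, n = 6
h = (b - a)/n = 0.208333

Trapezoidal rule: (h/2)[f(x₀) + 2f(x₁) + 2f(x₂) + ... + f(xₙ)]

x_0 = 1.5000, f(x_0) = 1.496242, coefficient = 1
x_1 = 1.7083, f(x_1) = 1.692201, coefficient = 2
x_2 = 1.9167, f(x_2) = 1.803163, coefficient = 2
x_3 = 2.1250, f(x_3) = 1.806930, coefficient = 2
x_4 = 2.3333, f(x_4) = 1.687200, coefficient = 2
x_5 = 2.5417, f(x_5) = 1.434978, coefficient = 2
x_6 = 2.7500, f(x_6) = 1.049568, coefficient = 1

I ≈ (0.208333/2) × 19.394754 = 2.020287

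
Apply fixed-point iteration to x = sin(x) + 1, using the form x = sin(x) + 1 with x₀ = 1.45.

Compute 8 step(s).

Equation: x = sin(x) + 1
Fixed-point form: x = sin(x) + 1
x₀ = 1.45

x_1 = g(1.450000) = 1.992713
x_2 = g(1.992713) = 1.912306
x_3 = g(1.912306) = 1.942250
x_4 = g(1.942250) = 1.931801
x_5 = g(1.931801) = 1.935543
x_6 = g(1.935543) = 1.934214
x_7 = g(1.934214) = 1.934687
x_8 = g(1.934687) = 1.934519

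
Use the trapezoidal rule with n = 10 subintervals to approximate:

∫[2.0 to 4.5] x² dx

f(x) = x²
a = 2.0, b = 4.5, n = 10
h = (b - a)/n = 0.250000

Trapezoidal rule: (h/2)[f(x₀) + 2f(x₁) + 2f(x₂) + ... + f(xₙ)]

x_0 = 2.0000, f(x_0) = 4.000000, coefficient = 1
x_1 = 2.2500, f(x_1) = 5.062500, coefficient = 2
x_2 = 2.5000, f(x_2) = 6.250000, coefficient = 2
x_3 = 2.7500, f(x_3) = 7.562500, coefficient = 2
x_4 = 3.0000, f(x_4) = 9.000000, coefficient = 2
x_5 = 3.2500, f(x_5) = 10.562500, coefficient = 2
x_6 = 3.5000, f(x_6) = 12.250000, coefficient = 2
x_7 = 3.7500, f(x_7) = 14.062500, coefficient = 2
x_8 = 4.0000, f(x_8) = 16.000000, coefficient = 2
x_9 = 4.2500, f(x_9) = 18.062500, coefficient = 2
x_10 = 4.5000, f(x_10) = 20.250000, coefficient = 1

I ≈ (0.250000/2) × 221.875000 = 27.734375
Exact value: 27.708333
Error: 0.026042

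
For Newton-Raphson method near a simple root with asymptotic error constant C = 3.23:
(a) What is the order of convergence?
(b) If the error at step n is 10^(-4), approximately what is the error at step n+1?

(a) Newton-Raphson has quadratic (order 2) convergence near simple roots.
    This means |e_{n+1}| ≈ C|e_n|².

(b) With |e_n| = 10^(-4) and C = 3.23:
    |e_{n+1}| ≈ 3.23 × (10^(-4))² = 3.23 × 10^(-8)

(a) 2 (quadratic); (b) |e_{n+1}| ≈ 3.230e-08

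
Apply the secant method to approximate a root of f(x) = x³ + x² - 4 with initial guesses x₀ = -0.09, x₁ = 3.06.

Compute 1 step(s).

f(x) = x³ + x² - 4
x₀ = -0.09, x₁ = 3.06

Secant formula: x_{n+1} = x_n - f(x_n)(x_n - x_{n-1})/(f(x_n) - f(x_{n-1}))

Iteration 1:
  f(-0.090000) = -3.992629
  f(3.060000) = 34.016216
  x_2 = 3.060000 - 34.016216×(3.060000 - (-0.090000))/(34.016216 - (-3.992629))
       = 0.240891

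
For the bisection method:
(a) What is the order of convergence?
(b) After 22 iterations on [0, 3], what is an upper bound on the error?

(a) Bisection has linear (order 1) convergence; the error is halved each step.

(b) Error bound = (b-a)/2^n = (3 - 0)/2^{22}
    = 3/2^{22}

(a) 1 (linear); (b) error ≤ 7.15e-07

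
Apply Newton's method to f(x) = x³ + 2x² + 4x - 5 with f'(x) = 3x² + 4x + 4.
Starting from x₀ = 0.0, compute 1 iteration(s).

f(x) = x³ + 2x² + 4x - 5
f'(x) = 3x² + 4x + 4
x₀ = 0.0

Newton-Raphson formula: x_{n+1} = x_n - f(x_n)/f'(x_n)

Iteration 1:
  f(0.000000) = -5.000000
  f'(0.000000) = 4.000000
  x_1 = 0.000000 - (-5.000000)/4.000000 = 1.250000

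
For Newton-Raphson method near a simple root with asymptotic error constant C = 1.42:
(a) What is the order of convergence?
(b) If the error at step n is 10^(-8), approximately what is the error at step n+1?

(a) Newton-Raphson has quadratic (order 2) convergence near simple roots.
    This means |e_{n+1}| ≈ C|e_n|².

(b) With |e_n| = 10^(-8) and C = 1.42:
    |e_{n+1}| ≈ 1.42 × (10^(-8))² = 1.42 × 10^(-16)

(a) 2 (quadratic); (b) |e_{n+1}| ≈ 1.420e-16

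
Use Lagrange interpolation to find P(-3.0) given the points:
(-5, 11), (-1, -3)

Lagrange interpolation formula:
P(x) = Σ yᵢ × Lᵢ(x)
where Lᵢ(x) = Π_{j≠i} (x - xⱼ)/(xᵢ - xⱼ)

L_0(-3.0) = (-3.0 - (-1))/(-5 - (-1)) = 0.500000
L_1(-3.0) = (-3.0 - (-5))/(-1 - (-5)) = 0.500000

P(-3.0) = 11×L_0(-3.0) + (-3)×L_1(-3.0)
P(-3.0) = 4.000000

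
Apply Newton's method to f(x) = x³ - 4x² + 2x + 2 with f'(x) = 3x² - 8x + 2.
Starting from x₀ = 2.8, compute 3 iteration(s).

f(x) = x³ - 4x² + 2x + 2
f'(x) = 3x² - 8x + 2
x₀ = 2.8

Newton-Raphson formula: x_{n+1} = x_n - f(x_n)/f'(x_n)

Iteration 1:
  f(2.800000) = -1.808000
  f'(2.800000) = 3.120000
  x_1 = 2.800000 - (-1.808000)/3.120000 = 3.379487
Iteration 2:
  f(3.379487) = 1.672139
  f'(3.379487) = 9.226903
  x_2 = 3.379487 - 1.672139/9.226903 = 3.198263
Iteration 3:
  f(3.198263) = 0.195649
  f'(3.198263) = 7.100554
  x_3 = 3.198263 - 0.195649/7.100554 = 3.170709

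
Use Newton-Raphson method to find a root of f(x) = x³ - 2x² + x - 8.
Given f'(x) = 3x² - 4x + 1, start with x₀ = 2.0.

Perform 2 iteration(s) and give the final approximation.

f(x) = x³ - 2x² + x - 8
f'(x) = 3x² - 4x + 1
x₀ = 2.0

Newton-Raphson formula: x_{n+1} = x_n - f(x_n)/f'(x_n)

Iteration 1:
  f(2.000000) = -6.000000
  f'(2.000000) = 5.000000
  x_1 = 2.000000 - (-6.000000)/5.000000 = 3.200000
Iteration 2:
  f(3.200000) = 7.488000
  f'(3.200000) = 18.920000
  x_2 = 3.200000 - 7.488000/18.920000 = 2.804228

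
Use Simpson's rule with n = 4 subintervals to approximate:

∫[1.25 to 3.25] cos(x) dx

f(x) = cos(x)
a = 1.25, b = 3.25, n = 4
h = (b - a)/n = 0.500000

Simpson's rule: (h/3)[f(x₀) + 4f(x₁) + 2f(x₂) + ... + f(xₙ)]

x_0 = 1.2500, f(x_0) = 0.315322, coefficient = 1
x_1 = 1.7500, f(x_1) = -0.178246, coefficient = 4
x_2 = 2.2500, f(x_2) = -0.628174, coefficient = 2
x_3 = 2.7500, f(x_3) = -0.924302, coefficient = 4
x_4 = 3.2500, f(x_4) = -0.994130, coefficient = 1

I ≈ (0.500000/3) × -6.345348 = -1.057558
Exact value: -1.057180
Error: 0.000378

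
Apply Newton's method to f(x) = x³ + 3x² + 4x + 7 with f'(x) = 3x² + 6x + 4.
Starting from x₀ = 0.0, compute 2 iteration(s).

f(x) = x³ + 3x² + 4x + 7
f'(x) = 3x² + 6x + 4
x₀ = 0.0

Newton-Raphson formula: x_{n+1} = x_n - f(x_n)/f'(x_n)

Iteration 1:
  f(0.000000) = 7.000000
  f'(0.000000) = 4.000000
  x_1 = 0.000000 - 7.000000/4.000000 = -1.750000
Iteration 2:
  f(-1.750000) = 3.828125
  f'(-1.750000) = 2.687500
  x_2 = -1.750000 - 3.828125/2.687500 = -3.174419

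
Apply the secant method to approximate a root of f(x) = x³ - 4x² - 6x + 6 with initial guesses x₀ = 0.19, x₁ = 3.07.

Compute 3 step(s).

f(x) = x³ - 4x² - 6x + 6
x₀ = 0.19, x₁ = 3.07

Secant formula: x_{n+1} = x_n - f(x_n)(x_n - x_{n-1})/(f(x_n) - f(x_{n-1}))

Iteration 1:
  f(0.190000) = 4.722459
  f(3.070000) = -21.185157
  x_2 = 3.070000 - (-21.185157)×(3.070000 - 0.190000)/(-21.185157 - 4.722459)
       = 0.714968
Iteration 2:
  f(3.070000) = -21.185157
  f(0.714968) = 0.030947
  x_3 = 0.714968 - 0.030947×(0.714968 - 3.070000)/(0.030947 - (-21.185157))
       = 0.718404
Iteration 3:
  f(0.714968) = 0.030947
  f(0.718404) = -0.004066
  x_4 = 0.718404 - (-0.004066)×(0.718404 - 0.714968)/(-0.004066 - 0.030947)
       = 0.718005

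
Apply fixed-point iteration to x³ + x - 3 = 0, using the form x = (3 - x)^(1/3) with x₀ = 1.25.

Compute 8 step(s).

Equation: x³ + x - 3 = 0
Fixed-point form: x = (3 - x)^(1/3)
x₀ = 1.25

x_1 = g(1.250000) = 1.205071
x_2 = g(1.205071) = 1.215297
x_3 = g(1.215297) = 1.212985
x_4 = g(1.212985) = 1.213508
x_5 = g(1.213508) = 1.213390
x_6 = g(1.213390) = 1.213417
x_7 = g(1.213417) = 1.213411
x_8 = g(1.213411) = 1.213412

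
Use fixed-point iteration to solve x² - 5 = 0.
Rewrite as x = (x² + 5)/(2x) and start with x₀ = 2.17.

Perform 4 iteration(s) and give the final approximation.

Equation: x² - 5 = 0
Fixed-point form: x = (x² + 5)/(2x)
x₀ = 2.17

x_1 = g(2.170000) = 2.237074
x_2 = g(2.237074) = 2.236068
x_3 = g(2.236068) = 2.236068
x_4 = g(2.236068) = 2.236068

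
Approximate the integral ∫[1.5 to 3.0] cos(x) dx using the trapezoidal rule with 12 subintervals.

f(x) = cos(x)
a = 1.5, b = 3.0, n = 12
h = (b - a)/n = 0.125000

Trapezoidal rule: (h/2)[f(x₀) + 2f(x₁) + 2f(x₂) + ... + f(xₙ)]

x_0 = 1.5000, f(x_0) = 0.070737, coefficient = 1
x_1 = 1.6250, f(x_1) = -0.054177, coefficient = 2
x_2 = 1.7500, f(x_2) = -0.178246, coefficient = 2
x_3 = 1.8750, f(x_3) = -0.299534, coefficient = 2
x_4 = 2.0000, f(x_4) = -0.416147, coefficient = 2
x_5 = 2.1250, f(x_5) = -0.526266, coefficient = 2
x_6 = 2.2500, f(x_6) = -0.628174, coefficient = 2
x_7 = 2.3750, f(x_7) = -0.720278, coefficient = 2
x_8 = 2.5000, f(x_8) = -0.801144, coefficient = 2
x_9 = 2.6250, f(x_9) = -0.869507, coefficient = 2
x_10 = 2.7500, f(x_10) = -0.924302, coefficient = 2
x_11 = 2.8750, f(x_11) = -0.964674, coefficient = 2
x_12 = 3.0000, f(x_12) = -0.989992, coefficient = 1

I ≈ (0.125000/2) × -13.684154 = -0.855260
Exact value: -0.856375
Error: 0.001115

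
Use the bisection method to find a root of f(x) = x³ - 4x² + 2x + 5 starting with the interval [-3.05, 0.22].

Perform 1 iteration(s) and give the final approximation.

f(x) = x³ - 4x² + 2x + 5
Initial interval: [-3.05, 0.22]

Iteration 1:
  c_1 = (-3.050000 + 0.220000)/2 = -1.415000
  f(c_1) = f(-1.415000) = -8.672048
  f(a) × f(c) ≥ 0, new interval: [-1.415000, 0.220000]

After 1 iteration(s), the approximation is c_1 = -1.415000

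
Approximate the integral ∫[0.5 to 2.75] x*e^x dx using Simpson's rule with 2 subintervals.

f(x) = x*e^x
a = 0.5, b = 2.75, n = 2
h = (b - a)/n = 1.125000

Simpson's rule: (h/3)[f(x₀) + 4f(x₁) + 2f(x₂) + ... + f(xₙ)]

x_0 = 0.5000, f(x_0) = 0.824361, coefficient = 1
x_1 = 1.6250, f(x_1) = 8.252431, coefficient = 4
x_2 = 2.7500, f(x_2) = 43.017238, coefficient = 1

I ≈ (1.125000/3) × 76.851322 = 28.819246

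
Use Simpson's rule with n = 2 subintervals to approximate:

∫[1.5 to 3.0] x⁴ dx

f(x) = x⁴
a = 1.5, b = 3.0, n = 2
h = (b - a)/n = 0.750000

Simpson's rule: (h/3)[f(x₀) + 4f(x₁) + 2f(x₂) + ... + f(xₙ)]

x_0 = 1.5000, f(x_0) = 5.062500, coefficient = 1
x_1 = 2.2500, f(x_1) = 25.628906, coefficient = 4
x_2 = 3.0000, f(x_2) = 81.000000, coefficient = 1

I ≈ (0.750000/3) × 188.578125 = 47.144531
Exact value: 47.081250
Error: 0.063281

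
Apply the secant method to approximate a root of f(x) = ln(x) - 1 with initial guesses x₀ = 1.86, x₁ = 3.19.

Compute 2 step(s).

f(x) = ln(x) - 1
x₀ = 1.86, x₁ = 3.19

Secant formula: x_{n+1} = x_n - f(x_n)(x_n - x_{n-1})/(f(x_n) - f(x_{n-1}))

Iteration 1:
  f(1.860000) = -0.379424
  f(3.190000) = 0.160021
  x_2 = 3.190000 - 0.160021×(3.190000 - 1.860000)/(0.160021 - (-0.379424))
       = 2.795469
Iteration 2:
  f(3.190000) = 0.160021
  f(2.795469) = 0.028000
  x_3 = 2.795469 - 0.028000×(2.795469 - 3.190000)/(0.028000 - 0.160021)
       = 2.711794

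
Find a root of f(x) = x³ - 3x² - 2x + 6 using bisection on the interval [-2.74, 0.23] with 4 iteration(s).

f(x) = x³ - 3x² - 2x + 6
Initial interval: [-2.74, 0.23]

Iteration 1:
  c_1 = (-2.740000 + 0.230000)/2 = -1.255000
  f(c_1) = f(-1.255000) = 1.808269
  f(a) × f(c) < 0, new interval: [-2.740000, -1.255000]
Iteration 2:
  c_2 = (-2.740000 + (-1.255000))/2 = -1.997500
  f(c_2) = f(-1.997500) = -9.945056
  f(a) × f(c) ≥ 0, new interval: [-1.997500, -1.255000]
Iteration 3:
  c_3 = (-1.997500 + (-1.255000))/2 = -1.626250
  f(c_3) = f(-1.626250) = -2.982493
  f(a) × f(c) ≥ 0, new interval: [-1.626250, -1.255000]
Iteration 4:
  c_4 = (-1.626250 + (-1.255000))/2 = -1.440625
  f(c_4) = f(-1.440625) = -0.334825
  f(a) × f(c) ≥ 0, new interval: [-1.440625, -1.255000]

After 4 iteration(s), the approximation is c_4 = -1.440625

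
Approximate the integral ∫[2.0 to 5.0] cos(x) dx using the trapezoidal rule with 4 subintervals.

f(x) = cos(x)
a = 2.0, b = 5.0, n = 4
h = (b - a)/n = 0.750000

Trapezoidal rule: (h/2)[f(x₀) + 2f(x₁) + 2f(x₂) + ... + f(xₙ)]

x_0 = 2.0000, f(x_0) = -0.416147, coefficient = 1
x_1 = 2.7500, f(x_1) = -0.924302, coefficient = 2
x_2 = 3.5000, f(x_2) = -0.936457, coefficient = 2
x_3 = 4.2500, f(x_3) = -0.446087, coefficient = 2
x_4 = 5.0000, f(x_4) = 0.283662, coefficient = 1

I ≈ (0.750000/2) × -4.746178 = -1.779817
Exact value: -1.868222
Error: 0.088405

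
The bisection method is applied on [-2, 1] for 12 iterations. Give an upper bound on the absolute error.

Bisection error bound: |error| ≤ (b-a)/2^n
|error| ≤ (1 - (-2))/2^12 = 3/2^12
|error| ≤ 0.0007324219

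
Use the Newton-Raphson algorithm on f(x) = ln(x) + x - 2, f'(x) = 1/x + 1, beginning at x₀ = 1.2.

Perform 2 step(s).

f(x) = ln(x) + x - 2
f'(x) = 1/x + 1
x₀ = 1.2

Newton-Raphson formula: x_{n+1} = x_n - f(x_n)/f'(x_n)

Iteration 1:
  f(1.200000) = -0.617678
  f'(1.200000) = 1.833333
  x_1 = 1.200000 - (-0.617678)/1.833333 = 1.536916
Iteration 2:
  f(1.536916) = -0.033307
  f'(1.536916) = 1.650654
  x_2 = 1.536916 - (-0.033307)/1.650654 = 1.557094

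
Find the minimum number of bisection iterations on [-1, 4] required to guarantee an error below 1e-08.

We need (b-a)/2^n ≤ 1e-08
(4 - (-1))/2^n ≤ 1e-08
5/2^n ≤ 1e-08
2^n ≥ 500000000
n ≥ log₂(500000000) = 28.90
n ≥ 29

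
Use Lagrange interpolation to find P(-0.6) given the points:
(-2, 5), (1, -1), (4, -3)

Lagrange interpolation formula:
P(x) = Σ yᵢ × Lᵢ(x)
where Lᵢ(x) = Π_{j≠i} (x - xⱼ)/(xᵢ - xⱼ)

L_0(-0.6) = (-0.6 - 1)/(-2 - 1) × (-0.6 - 4)/(-2 - 4) = 0.408889
L_1(-0.6) = (-0.6 - (-2))/(1 - (-2)) × (-0.6 - 4)/(1 - 4) = 0.715556
L_2(-0.6) = (-0.6 - (-2))/(4 - (-2)) × (-0.6 - 1)/(4 - 1) = -0.124444

P(-0.6) = 5×L_0(-0.6) + (-1)×L_1(-0.6) + (-3)×L_2(-0.6)
P(-0.6) = 1.702222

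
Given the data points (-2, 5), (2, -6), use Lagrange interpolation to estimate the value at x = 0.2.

Lagrange interpolation formula:
P(x) = Σ yᵢ × Lᵢ(x)
where Lᵢ(x) = Π_{j≠i} (x - xⱼ)/(xᵢ - xⱼ)

L_0(0.2) = (0.2 - 2)/(-2 - 2) = 0.450000
L_1(0.2) = (0.2 - (-2))/(2 - (-2)) = 0.550000

P(0.2) = 5×L_0(0.2) + (-6)×L_1(0.2)
P(0.2) = -1.050000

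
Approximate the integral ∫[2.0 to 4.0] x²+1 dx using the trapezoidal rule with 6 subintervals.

f(x) = x²+1
a = 2.0, b = 4.0, n = 6
h = (b - a)/n = 0.333333

Trapezoidal rule: (h/2)[f(x₀) + 2f(x₁) + 2f(x₂) + ... + f(xₙ)]

x_0 = 2.0000, f(x_0) = 5.000000, coefficient = 1
x_1 = 2.3333, f(x_1) = 6.444444, coefficient = 2
x_2 = 2.6667, f(x_2) = 8.111111, coefficient = 2
x_3 = 3.0000, f(x_3) = 10.000000, coefficient = 2
x_4 = 3.3333, f(x_4) = 12.111111, coefficient = 2
x_5 = 3.6667, f(x_5) = 14.444444, coefficient = 2
x_6 = 4.0000, f(x_6) = 17.000000, coefficient = 1

I ≈ (0.333333/2) × 124.222222 = 20.703704
Exact value: 20.666667
Error: 0.037037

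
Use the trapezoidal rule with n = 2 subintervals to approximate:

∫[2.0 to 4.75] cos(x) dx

f(x) = cos(x)
a = 2.0, b = 4.75, n = 2
h = (b - a)/n = 1.375000

Trapezoidal rule: (h/2)[f(x₀) + 2f(x₁) + 2f(x₂) + ... + f(xₙ)]

x_0 = 2.0000, f(x_0) = -0.416147, coefficient = 1
x_1 = 3.3750, f(x_1) = -0.972884, coefficient = 2
x_2 = 4.7500, f(x_2) = 0.037602, coefficient = 1

I ≈ (1.375000/2) × -2.324313 = -1.597965
Exact value: -1.908590
Error: 0.310625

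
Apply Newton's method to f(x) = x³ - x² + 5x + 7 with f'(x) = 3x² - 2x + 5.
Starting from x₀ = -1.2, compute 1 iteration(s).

f(x) = x³ - x² + 5x + 7
f'(x) = 3x² - 2x + 5
x₀ = -1.2

Newton-Raphson formula: x_{n+1} = x_n - f(x_n)/f'(x_n)

Iteration 1:
  f(-1.200000) = -2.168000
  f'(-1.200000) = 11.720000
  x_1 = -1.200000 - (-2.168000)/11.720000 = -1.015017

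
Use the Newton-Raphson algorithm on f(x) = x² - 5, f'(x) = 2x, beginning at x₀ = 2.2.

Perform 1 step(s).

f(x) = x² - 5
f'(x) = 2x
x₀ = 2.2

Newton-Raphson formula: x_{n+1} = x_n - f(x_n)/f'(x_n)

Iteration 1:
  f(2.200000) = -0.160000
  f'(2.200000) = 4.400000
  x_1 = 2.200000 - (-0.160000)/4.400000 = 2.236364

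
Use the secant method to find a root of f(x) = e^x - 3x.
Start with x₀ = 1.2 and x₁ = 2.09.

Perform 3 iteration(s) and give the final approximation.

f(x) = e^x - 3x
x₀ = 1.2, x₁ = 2.09

Secant formula: x_{n+1} = x_n - f(x_n)(x_n - x_{n-1})/(f(x_n) - f(x_{n-1}))

Iteration 1:
  f(1.200000) = -0.279883
  f(2.090000) = 1.814915
  x_2 = 2.090000 - 1.814915×(2.090000 - 1.200000)/(1.814915 - (-0.279883))
       = 1.318912
Iteration 2:
  f(2.090000) = 1.814915
  f(1.318912) = -0.217386
  x_3 = 1.318912 - (-0.217386)×(1.318912 - 2.090000)/(-0.217386 - 1.814915)
       = 1.401391
Iteration 3:
  f(1.318912) = -0.217386
  f(1.401391) = -0.143328
  x_4 = 1.401391 - (-0.143328)×(1.401391 - 1.318912)/(-0.143328 - (-0.217386))
       = 1.561019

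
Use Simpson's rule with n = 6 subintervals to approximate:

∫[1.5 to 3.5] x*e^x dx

f(x) = x*e^x
a = 1.5, b = 3.5, n = 6
h = (b - a)/n = 0.333333

Simpson's rule: (h/3)[f(x₀) + 4f(x₁) + 2f(x₂) + ... + f(xₙ)]

x_0 = 1.5000, f(x_0) = 6.722534, coefficient = 1
x_1 = 1.8333, f(x_1) = 11.466952, coefficient = 4
x_2 = 2.1667, f(x_2) = 18.913133, coefficient = 2
x_3 = 2.5000, f(x_3) = 30.456235, coefficient = 4
x_4 = 2.8333, f(x_4) = 48.172446, coefficient = 2
x_5 = 3.1667, f(x_5) = 75.139484, coefficient = 4
x_6 = 3.5000, f(x_6) = 115.904082, coefficient = 1

I ≈ (0.333333/3) × 725.048458 = 80.560940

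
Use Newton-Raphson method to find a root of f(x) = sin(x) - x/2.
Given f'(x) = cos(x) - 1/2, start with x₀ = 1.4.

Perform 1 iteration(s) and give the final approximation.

f(x) = sin(x) - x/2
f'(x) = cos(x) - 1/2
x₀ = 1.4

Newton-Raphson formula: x_{n+1} = x_n - f(x_n)/f'(x_n)

Iteration 1:
  f(1.400000) = 0.285450
  f'(1.400000) = -0.330033
  x_1 = 1.400000 - 0.285450/(-0.330033) = 2.264913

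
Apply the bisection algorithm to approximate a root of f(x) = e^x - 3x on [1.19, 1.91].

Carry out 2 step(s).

f(x) = e^x - 3x
Initial interval: [1.19, 1.91]

Iteration 1:
  c_1 = (1.190000 + 1.910000)/2 = 1.550000
  f(c_1) = f(1.550000) = 0.061470
  f(a) × f(c) < 0, new interval: [1.190000, 1.550000]
Iteration 2:
  c_2 = (1.190000 + 1.550000)/2 = 1.370000
  f(c_2) = f(1.370000) = -0.174649
  f(a) × f(c) ≥ 0, new interval: [1.370000, 1.550000]

After 2 iteration(s), the approximation is c_2 = 1.370000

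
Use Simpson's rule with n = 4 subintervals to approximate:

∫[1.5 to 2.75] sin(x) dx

f(x) = sin(x)
a = 1.5, b = 2.75, n = 4
h = (b - a)/n = 0.312500

Simpson's rule: (h/3)[f(x₀) + 4f(x₁) + 2f(x₂) + ... + f(xₙ)]

x_0 = 1.5000, f(x_0) = 0.997495, coefficient = 1
x_1 = 1.8125, f(x_1) = 0.970932, coefficient = 4
x_2 = 2.1250, f(x_2) = 0.850320, coefficient = 2
x_3 = 2.4375, f(x_3) = 0.647343, coefficient = 4
x_4 = 2.7500, f(x_4) = 0.381661, coefficient = 1

I ≈ (0.312500/3) × 9.552892 = 0.995093
Exact value: 0.995040
Error: 0.000053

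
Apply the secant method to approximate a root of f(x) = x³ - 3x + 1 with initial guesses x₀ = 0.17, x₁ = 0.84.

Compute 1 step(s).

f(x) = x³ - 3x + 1
x₀ = 0.17, x₁ = 0.84

Secant formula: x_{n+1} = x_n - f(x_n)(x_n - x_{n-1})/(f(x_n) - f(x_{n-1}))

Iteration 1:
  f(0.170000) = 0.494913
  f(0.840000) = -0.927296
  x_2 = 0.840000 - (-0.927296)×(0.840000 - 0.170000)/(-0.927296 - 0.494913)
       = 0.403153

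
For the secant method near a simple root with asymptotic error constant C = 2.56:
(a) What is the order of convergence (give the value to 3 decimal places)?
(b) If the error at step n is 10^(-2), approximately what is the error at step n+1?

(a) Secant method has superlinear convergence with order φ = (1+√5)/2 ≈ 1.618.
    This means |e_{n+1}| ≈ C|e_n|^1.618.

(b) With |e_n| = 10^(-2) and C = 2.56:
    |e_{n+1}| ≈ 2.56 × (10^(-2))^1.618 = 2.56 × 10^(-3.24)

(a) ≈ 1.618 (golden ratio); (b) |e_{n+1}| ≈ 1.487e-03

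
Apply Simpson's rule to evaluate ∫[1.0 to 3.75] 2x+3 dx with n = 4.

f(x) = 2x+3
a = 1.0, b = 3.75, n = 4
h = (b - a)/n = 0.687500

Simpson's rule: (h/3)[f(x₀) + 4f(x₁) + 2f(x₂) + ... + f(xₙ)]

x_0 = 1.0000, f(x_0) = 5.000000, coefficient = 1
x_1 = 1.6875, f(x_1) = 6.375000, coefficient = 4
x_2 = 2.3750, f(x_2) = 7.750000, coefficient = 2
x_3 = 3.0625, f(x_3) = 9.125000, coefficient = 4
x_4 = 3.7500, f(x_4) = 10.500000, coefficient = 1

I ≈ (0.687500/3) × 93.000000 = 21.312500
Exact value: 21.312500
Error: 0.000000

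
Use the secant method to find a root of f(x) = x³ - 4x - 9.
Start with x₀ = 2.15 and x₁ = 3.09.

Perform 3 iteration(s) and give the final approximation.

f(x) = x³ - 4x - 9
x₀ = 2.15, x₁ = 3.09

Secant formula: x_{n+1} = x_n - f(x_n)(x_n - x_{n-1})/(f(x_n) - f(x_{n-1}))

Iteration 1:
  f(2.150000) = -7.661625
  f(3.090000) = 8.143629
  x_2 = 3.090000 - 8.143629×(3.090000 - 2.150000)/(8.143629 - (-7.661625))
       = 2.605667
Iteration 2:
  f(3.090000) = 8.143629
  f(2.605667) = -1.731496
  x_3 = 2.605667 - (-1.731496)×(2.605667 - 3.090000)/(-1.731496 - 8.143629)
       = 2.690589
Iteration 3:
  f(2.605667) = -1.731496
  f(2.690589) = -0.284453
  x_4 = 2.690589 - (-0.284453)×(2.690589 - 2.605667)/(-0.284453 - (-1.731496))
       = 2.707283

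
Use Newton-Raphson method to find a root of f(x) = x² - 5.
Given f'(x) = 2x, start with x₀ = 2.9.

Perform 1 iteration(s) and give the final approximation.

f(x) = x² - 5
f'(x) = 2x
x₀ = 2.9

Newton-Raphson formula: x_{n+1} = x_n - f(x_n)/f'(x_n)

Iteration 1:
  f(2.900000) = 3.410000
  f'(2.900000) = 5.800000
  x_1 = 2.900000 - 3.410000/5.800000 = 2.312069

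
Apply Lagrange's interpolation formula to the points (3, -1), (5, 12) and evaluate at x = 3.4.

Lagrange interpolation formula:
P(x) = Σ yᵢ × Lᵢ(x)
where Lᵢ(x) = Π_{j≠i} (x - xⱼ)/(xᵢ - xⱼ)

L_0(3.4) = (3.4 - 5)/(3 - 5) = 0.800000
L_1(3.4) = (3.4 - 3)/(5 - 3) = 0.200000

P(3.4) = (-1)×L_0(3.4) + 12×L_1(3.4)
P(3.4) = 1.600000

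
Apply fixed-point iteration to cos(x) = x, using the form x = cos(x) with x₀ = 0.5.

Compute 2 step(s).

Equation: cos(x) = x
Fixed-point form: x = cos(x)
x₀ = 0.5

x_1 = g(0.500000) = 0.877583
x_2 = g(0.877583) = 0.639012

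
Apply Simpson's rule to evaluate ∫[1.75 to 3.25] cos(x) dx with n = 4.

f(x) = cos(x)
a = 1.75, b = 3.25, n = 4
h = (b - a)/n = 0.375000

Simpson's rule: (h/3)[f(x₀) + 4f(x₁) + 2f(x₂) + ... + f(xₙ)]

x_0 = 1.7500, f(x_0) = -0.178246, coefficient = 1
x_1 = 2.1250, f(x_1) = -0.526266, coefficient = 4
x_2 = 2.5000, f(x_2) = -0.801144, coefficient = 2
x_3 = 2.8750, f(x_3) = -0.964674, coefficient = 4
x_4 = 3.2500, f(x_4) = -0.994130, coefficient = 1

I ≈ (0.375000/3) × -8.738425 = -1.092303
Exact value: -1.092181
Error: 0.000122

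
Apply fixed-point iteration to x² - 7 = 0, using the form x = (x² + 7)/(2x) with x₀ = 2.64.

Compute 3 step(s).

Equation: x² - 7 = 0
Fixed-point form: x = (x² + 7)/(2x)
x₀ = 2.64

x_1 = g(2.640000) = 2.645758
x_2 = g(2.645758) = 2.645751
x_3 = g(2.645751) = 2.645751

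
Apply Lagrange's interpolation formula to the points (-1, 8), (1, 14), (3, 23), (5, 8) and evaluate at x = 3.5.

Lagrange interpolation formula:
P(x) = Σ yᵢ × Lᵢ(x)
where Lᵢ(x) = Π_{j≠i} (x - xⱼ)/(xᵢ - xⱼ)

L_0(3.5) = (3.5 - 1)/(-1 - 1) × (3.5 - 3)/(-1 - 3) × (3.5 - 5)/(-1 - 5) = 0.039062
L_1(3.5) = (3.5 - (-1))/(1 - (-1)) × (3.5 - 3)/(1 - 3) × (3.5 - 5)/(1 - 5) = -0.210938
L_2(3.5) = (3.5 - (-1))/(3 - (-1)) × (3.5 - 1)/(3 - 1) × (3.5 - 5)/(3 - 5) = 1.054688
L_3(3.5) = (3.5 - (-1))/(5 - (-1)) × (3.5 - 1)/(5 - 1) × (3.5 - 3)/(5 - 3) = 0.117188

P(3.5) = 8×L_0(3.5) + 14×L_1(3.5) + 23×L_2(3.5) + 8×L_3(3.5)
P(3.5) = 22.554688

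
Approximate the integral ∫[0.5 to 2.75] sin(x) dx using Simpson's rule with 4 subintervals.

f(x) = sin(x)
a = 0.5, b = 2.75, n = 4
h = (b - a)/n = 0.562500

Simpson's rule: (h/3)[f(x₀) + 4f(x₁) + 2f(x₂) + ... + f(xₙ)]

x_0 = 0.5000, f(x_0) = 0.479426, coefficient = 1
x_1 = 1.0625, f(x_1) = 0.873575, coefficient = 4
x_2 = 1.6250, f(x_2) = 0.998531, coefficient = 2
x_3 = 2.1875, f(x_3) = 0.815789, coefficient = 4
x_4 = 2.7500, f(x_4) = 0.381661, coefficient = 1

I ≈ (0.562500/3) × 9.615606 = 1.802926
Exact value: 1.801885
Error: 0.001041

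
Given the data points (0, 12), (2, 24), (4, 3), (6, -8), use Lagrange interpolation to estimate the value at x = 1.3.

Lagrange interpolation formula:
P(x) = Σ yᵢ × Lᵢ(x)
where Lᵢ(x) = Π_{j≠i} (x - xⱼ)/(xᵢ - xⱼ)

L_0(1.3) = (1.3 - 2)/(0 - 2) × (1.3 - 4)/(0 - 4) × (1.3 - 6)/(0 - 6) = 0.185062
L_1(1.3) = (1.3 - 0)/(2 - 0) × (1.3 - 4)/(2 - 4) × (1.3 - 6)/(2 - 6) = 1.031063
L_2(1.3) = (1.3 - 0)/(4 - 0) × (1.3 - 2)/(4 - 2) × (1.3 - 6)/(4 - 6) = -0.267313
L_3(1.3) = (1.3 - 0)/(6 - 0) × (1.3 - 2)/(6 - 2) × (1.3 - 4)/(6 - 4) = 0.051188

P(1.3) = 12×L_0(1.3) + 24×L_1(1.3) + 3×L_2(1.3) + (-8)×L_3(1.3)
P(1.3) = 25.754813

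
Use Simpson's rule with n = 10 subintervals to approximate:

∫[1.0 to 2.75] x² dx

f(x) = x²
a = 1.0, b = 2.75, n = 10
h = (b - a)/n = 0.175000

Simpson's rule: (h/3)[f(x₀) + 4f(x₁) + 2f(x₂) + ... + f(xₙ)]

x_0 = 1.0000, f(x_0) = 1.000000, coefficient = 1
x_1 = 1.1750, f(x_1) = 1.380625, coefficient = 4
x_2 = 1.3500, f(x_2) = 1.822500, coefficient = 2
x_3 = 1.5250, f(x_3) = 2.325625, coefficient = 4
x_4 = 1.7000, f(x_4) = 2.890000, coefficient = 2
x_5 = 1.8750, f(x_5) = 3.515625, coefficient = 4
x_6 = 2.0500, f(x_6) = 4.202500, coefficient = 2
x_7 = 2.2250, f(x_7) = 4.950625, coefficient = 4
x_8 = 2.4000, f(x_8) = 5.760000, coefficient = 2
x_9 = 2.5750, f(x_9) = 6.630625, coefficient = 4
x_10 = 2.7500, f(x_10) = 7.562500, coefficient = 1

I ≈ (0.175000/3) × 113.125000 = 6.598958
Exact value: 6.598958
Error: 0.000000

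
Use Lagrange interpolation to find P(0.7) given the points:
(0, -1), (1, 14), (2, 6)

Lagrange interpolation formula:
P(x) = Σ yᵢ × Lᵢ(x)
where Lᵢ(x) = Π_{j≠i} (x - xⱼ)/(xᵢ - xⱼ)

L_0(0.7) = (0.7 - 1)/(0 - 1) × (0.7 - 2)/(0 - 2) = 0.195000
L_1(0.7) = (0.7 - 0)/(1 - 0) × (0.7 - 2)/(1 - 2) = 0.910000
L_2(0.7) = (0.7 - 0)/(2 - 0) × (0.7 - 1)/(2 - 1) = -0.105000

P(0.7) = (-1)×L_0(0.7) + 14×L_1(0.7) + 6×L_2(0.7)
P(0.7) = 11.915000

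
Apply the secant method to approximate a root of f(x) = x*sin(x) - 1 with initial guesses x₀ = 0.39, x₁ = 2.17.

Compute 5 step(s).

f(x) = x*sin(x) - 1
x₀ = 0.39, x₁ = 2.17

Secant formula: x_{n+1} = x_n - f(x_n)(x_n - x_{n-1})/(f(x_n) - f(x_{n-1}))

Iteration 1:
  f(0.390000) = -0.851727
  f(2.170000) = 0.791953
  x_2 = 2.170000 - 0.791953×(2.170000 - 0.390000)/(0.791953 - (-0.851727))
       = 1.312365
Iteration 2:
  f(2.170000) = 0.791953
  f(1.312365) = 0.268784
  x_3 = 1.312365 - 0.268784×(1.312365 - 2.170000)/(0.268784 - 0.791953)
       = 0.871745
Iteration 3:
  f(1.312365) = 0.268784
  f(0.871745) = -0.332720
  x_4 = 0.871745 - (-0.332720)×(0.871745 - 1.312365)/(-0.332720 - 0.268784)
       = 1.115473
Iteration 4:
  f(0.871745) = -0.332720
  f(1.115473) = 0.001827
  x_5 = 1.115473 - 0.001827×(1.115473 - 0.871745)/(0.001827 - (-0.332720))
       = 1.114142
Iteration 5:
  f(1.115473) = 0.001827
  f(1.114142) = -0.000021
  x_6 = 1.114142 - (-0.000021)×(1.114142 - 1.115473)/(-0.000021 - 0.001827)
       = 1.114157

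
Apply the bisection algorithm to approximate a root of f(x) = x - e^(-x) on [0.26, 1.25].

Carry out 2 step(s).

f(x) = x - e^(-x)
Initial interval: [0.26, 1.25]

Iteration 1:
  c_1 = (0.260000 + 1.250000)/2 = 0.755000
  f(c_1) = f(0.755000) = 0.284989
  f(a) × f(c) < 0, new interval: [0.260000, 0.755000]
Iteration 2:
  c_2 = (0.260000 + 0.755000)/2 = 0.507500
  f(c_2) = f(0.507500) = -0.094499
  f(a) × f(c) ≥ 0, new interval: [0.507500, 0.755000]

After 2 iteration(s), the approximation is c_2 = 0.507500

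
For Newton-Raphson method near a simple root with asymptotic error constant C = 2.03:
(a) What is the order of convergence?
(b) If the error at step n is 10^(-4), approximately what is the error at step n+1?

(a) Newton-Raphson has quadratic (order 2) convergence near simple roots.
    This means |e_{n+1}| ≈ C|e_n|².

(b) With |e_n| = 10^(-4) and C = 2.03:
    |e_{n+1}| ≈ 2.03 × (10^(-4))² = 2.03 × 10^(-8)

(a) 2 (quadratic); (b) |e_{n+1}| ≈ 2.030e-08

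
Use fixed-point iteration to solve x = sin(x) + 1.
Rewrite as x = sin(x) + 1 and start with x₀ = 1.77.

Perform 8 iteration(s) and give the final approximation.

Equation: x = sin(x) + 1
Fixed-point form: x = sin(x) + 1
x₀ = 1.77

x_1 = g(1.770000) = 1.980224
x_2 = g(1.980224) = 1.917349
x_3 = g(1.917349) = 1.940549
x_4 = g(1.940549) = 1.932417
x_5 = g(1.932417) = 1.935325
x_6 = g(1.935325) = 1.934292
x_7 = g(1.934292) = 1.934660
x_8 = g(1.934660) = 1.934529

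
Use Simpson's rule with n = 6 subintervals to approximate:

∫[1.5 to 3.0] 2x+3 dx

f(x) = 2x+3
a = 1.5, b = 3.0, n = 6
h = (b - a)/n = 0.250000

Simpson's rule: (h/3)[f(x₀) + 4f(x₁) + 2f(x₂) + ... + f(xₙ)]

x_0 = 1.5000, f(x_0) = 6.000000, coefficient = 1
x_1 = 1.7500, f(x_1) = 6.500000, coefficient = 4
x_2 = 2.0000, f(x_2) = 7.000000, coefficient = 2
x_3 = 2.2500, f(x_3) = 7.500000, coefficient = 4
x_4 = 2.5000, f(x_4) = 8.000000, coefficient = 2
x_5 = 2.7500, f(x_5) = 8.500000, coefficient = 4
x_6 = 3.0000, f(x_6) = 9.000000, coefficient = 1

I ≈ (0.250000/3) × 135.000000 = 11.250000
Exact value: 11.250000
Error: 0.000000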